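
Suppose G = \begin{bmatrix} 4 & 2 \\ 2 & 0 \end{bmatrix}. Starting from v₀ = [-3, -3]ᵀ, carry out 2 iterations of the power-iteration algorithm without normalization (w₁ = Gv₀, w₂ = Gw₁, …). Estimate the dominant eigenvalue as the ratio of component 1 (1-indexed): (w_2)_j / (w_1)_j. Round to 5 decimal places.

w1 = Gv₀ = (-18, -6)
w2 = Gw1 = (-84, -36)
Ratio at component: -84 / -18 = 4.66667

4.66667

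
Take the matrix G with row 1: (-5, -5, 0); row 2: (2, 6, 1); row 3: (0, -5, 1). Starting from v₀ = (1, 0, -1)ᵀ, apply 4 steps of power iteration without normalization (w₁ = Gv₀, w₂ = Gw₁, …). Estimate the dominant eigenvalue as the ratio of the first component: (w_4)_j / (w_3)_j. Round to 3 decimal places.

w1 = Gv₀ = ((-5)·1 + (-5)·0 + 0·(-1); 2·1 + 6·0 + 1·(-1); 0·1 + (-5)·0 + 1·(-1)) = (-5, 1, -1)
w2 = Gw1 = ((-5)·(-5) + (-5)·1 + 0·(-1); 2·(-5) + 6·1 + 1·(-1); 0·(-5) + (-5)·1 + 1·(-1)) = (20, -5, -6)
w3 = Gw2 = (-75, 4, 19)
w4 = Gw3 = (355, -107, -1)
Ratio at component: 355 / -75 = -4.733

λ ≈ -4.733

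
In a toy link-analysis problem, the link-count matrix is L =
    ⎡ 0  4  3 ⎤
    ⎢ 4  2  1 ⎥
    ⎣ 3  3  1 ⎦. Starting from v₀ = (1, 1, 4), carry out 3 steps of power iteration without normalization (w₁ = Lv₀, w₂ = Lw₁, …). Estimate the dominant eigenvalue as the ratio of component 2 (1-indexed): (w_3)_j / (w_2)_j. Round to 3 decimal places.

λ ≈ 5.915

w1 = Lv₀ = (0·1 + 4·1 + 3·4; 4·1 + 2·1 + 1·4; 3·1 + 3·1 + 1·4) = (16, 10, 10)
w2 = Lw1 = (0·16 + 4·10 + 3·10; 4·16 + 2·10 + 1·10; 3·16 + 3·10 + 1·10) = (70, 94, 88)
w3 = Lw2 = (640, 556, 580)
Ratio at component: 556 / 94 = 5.915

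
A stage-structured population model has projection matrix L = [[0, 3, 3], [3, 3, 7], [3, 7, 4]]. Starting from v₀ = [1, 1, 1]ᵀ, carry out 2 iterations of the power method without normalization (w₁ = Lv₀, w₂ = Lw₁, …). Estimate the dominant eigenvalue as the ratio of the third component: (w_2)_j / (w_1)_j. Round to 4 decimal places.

11.7857

w1 = Lv₀ = (0·1 + 3·1 + 3·1; 3·1 + 3·1 + 7·1; 3·1 + 7·1 + 4·1) = (6, 13, 14)
w2 = Lw1 = (0·6 + 3·13 + 3·14; 3·6 + 3·13 + 7·14; 3·6 + 7·13 + 4·14) = (81, 155, 165)
Ratio at component: 165 / 14 = 11.7857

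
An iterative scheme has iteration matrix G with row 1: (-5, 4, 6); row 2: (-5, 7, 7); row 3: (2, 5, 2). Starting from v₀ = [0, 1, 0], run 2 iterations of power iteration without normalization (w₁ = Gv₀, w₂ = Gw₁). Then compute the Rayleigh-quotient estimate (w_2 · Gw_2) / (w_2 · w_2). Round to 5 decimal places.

w1 = Gv₀ = (4, 7, 5)
w2 = Gw1 = (38, 64, 53)
Gw2 = (384, 629, 502)
w2·Gw2 = 38·384 + 64·629 + 53·502 = 81454; w2·w2 = 38·38 + 64·64 + 53·53 = 8349
λ ≈ 81454/8349 = 9.75614

λ ≈ 9.75614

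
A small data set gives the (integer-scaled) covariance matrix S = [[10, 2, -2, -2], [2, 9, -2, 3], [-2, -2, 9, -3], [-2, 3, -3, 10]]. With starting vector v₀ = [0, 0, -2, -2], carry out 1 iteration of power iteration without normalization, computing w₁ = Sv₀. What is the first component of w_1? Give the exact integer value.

w1 = Sv₀ = (8, -2, -12, -14)
The requested component of w1 is 8.

8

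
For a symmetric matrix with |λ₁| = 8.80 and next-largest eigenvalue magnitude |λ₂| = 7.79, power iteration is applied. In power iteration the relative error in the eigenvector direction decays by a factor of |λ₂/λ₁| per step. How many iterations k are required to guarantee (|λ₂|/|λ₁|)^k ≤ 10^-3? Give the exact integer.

57

|λ₂/λ₁| = 7.79/8.80 = 0.88523
Need k ≥ ln(10^-3) / ln(0.88523) = -6.9078 / -0.1219 ≈ 56.662
Smallest integer k satisfying the bound: 57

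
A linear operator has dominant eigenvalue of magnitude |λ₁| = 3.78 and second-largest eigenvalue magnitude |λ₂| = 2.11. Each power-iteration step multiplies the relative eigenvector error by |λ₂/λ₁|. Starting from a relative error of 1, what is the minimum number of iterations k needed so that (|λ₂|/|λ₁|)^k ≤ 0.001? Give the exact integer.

12

|λ₂/λ₁| = 2.11/3.78 = 0.55820
Need k ≥ ln(0.001) / ln(0.55820) = -6.9078 / -0.5830 ≈ 11.848
Smallest integer k satisfying the bound: 12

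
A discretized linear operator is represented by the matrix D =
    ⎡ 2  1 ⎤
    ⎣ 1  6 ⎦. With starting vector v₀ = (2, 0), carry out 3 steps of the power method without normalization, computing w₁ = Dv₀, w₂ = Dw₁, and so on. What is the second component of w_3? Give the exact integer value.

106

w1 = Dv₀ = (2·2 + 1·0; 1·2 + 6·0) = (4, 2)
w2 = Dw1 = (2·4 + 1·2; 1·4 + 6·2) = (10, 16)
w3 = Dw2 = (36, 106)
The requested component of w3 is 106.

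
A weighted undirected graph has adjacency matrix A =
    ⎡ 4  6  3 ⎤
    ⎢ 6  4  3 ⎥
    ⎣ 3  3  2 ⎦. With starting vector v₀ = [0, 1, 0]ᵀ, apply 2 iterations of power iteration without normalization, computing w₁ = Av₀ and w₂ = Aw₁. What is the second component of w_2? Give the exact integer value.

w1 = Av₀ = (6, 4, 3)
w2 = Aw1 = (57, 61, 36)
The requested component of w2 is 61.

61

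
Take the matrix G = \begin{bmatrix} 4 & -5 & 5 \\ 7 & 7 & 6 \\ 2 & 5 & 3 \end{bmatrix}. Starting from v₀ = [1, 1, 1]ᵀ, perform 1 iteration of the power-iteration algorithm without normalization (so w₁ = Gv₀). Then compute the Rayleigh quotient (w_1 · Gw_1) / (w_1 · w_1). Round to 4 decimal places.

11.2481

w1 = Gv₀ = (4, 20, 10)
Gw1 = (-34, 228, 138)
w1·Gw1 = 4·(-34) + 20·228 + 10·138 = 5804; w1·w1 = 4·4 + 20·20 + 10·10 = 516
λ ≈ 5804/516 = 11.2481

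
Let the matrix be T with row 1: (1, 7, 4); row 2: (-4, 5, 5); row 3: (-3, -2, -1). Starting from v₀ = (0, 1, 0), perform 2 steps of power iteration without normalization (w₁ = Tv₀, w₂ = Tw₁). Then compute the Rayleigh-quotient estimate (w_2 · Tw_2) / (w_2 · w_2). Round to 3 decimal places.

λ ≈ -0.010

w1 = Tv₀ = (1·0 + 7·1 + 4·0; (-4)·0 + 5·1 + 5·0; (-3)·0 + (-2)·1 + (-1)·0) = (7, 5, -2)
w2 = Tw1 = (1·7 + 7·5 + 4·(-2); (-4)·7 + 5·5 + 5·(-2); (-3)·7 + (-2)·5 + (-1)·(-2)) = (34, -13, -29)
Tw2 = (-173, -346, -47)
w2·Tw2 = 34·(-173) + (-13)·(-346) + (-29)·(-47) = -21; w2·w2 = 34·34 + (-13)·(-13) + (-29)·(-29) = 2166
λ ≈ -21/2166 = -0.010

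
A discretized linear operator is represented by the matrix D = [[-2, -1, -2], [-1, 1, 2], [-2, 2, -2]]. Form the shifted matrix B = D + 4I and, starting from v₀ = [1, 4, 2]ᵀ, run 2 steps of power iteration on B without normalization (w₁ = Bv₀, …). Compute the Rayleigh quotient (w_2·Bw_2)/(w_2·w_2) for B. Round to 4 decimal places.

μ ≈ 6.7018

B = D + 4I has rows (2, -1, -2); (-1, 5, 2); (-2, 2, 2)
w1 = Bv₀ = (-6, 23, 10)
w2 = Bw1 = (-55, 141, 78)
Bw2 = (-407, 916, 548)
w2·Bw2 = 194285; w2·w2 = 28990; μ ≈ 194285/28990 = 6.7018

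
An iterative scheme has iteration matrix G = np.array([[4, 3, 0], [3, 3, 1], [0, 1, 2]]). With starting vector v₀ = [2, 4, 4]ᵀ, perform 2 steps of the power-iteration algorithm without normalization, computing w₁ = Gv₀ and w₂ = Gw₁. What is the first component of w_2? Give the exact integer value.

146

w1 = Gv₀ = (20, 22, 12)
w2 = Gw1 = (146, 138, 46)
The requested component of w2 is 146.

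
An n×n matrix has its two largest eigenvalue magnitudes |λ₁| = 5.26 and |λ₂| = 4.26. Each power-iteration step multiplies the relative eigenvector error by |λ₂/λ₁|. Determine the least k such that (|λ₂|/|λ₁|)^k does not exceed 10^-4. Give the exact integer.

|λ₂/λ₁| = 4.26/5.26 = 0.80989
Need k ≥ ln(10^-4) / ln(0.80989) = -9.2103 / -0.2109 ≈ 43.679
Smallest integer k satisfying the bound: 44

44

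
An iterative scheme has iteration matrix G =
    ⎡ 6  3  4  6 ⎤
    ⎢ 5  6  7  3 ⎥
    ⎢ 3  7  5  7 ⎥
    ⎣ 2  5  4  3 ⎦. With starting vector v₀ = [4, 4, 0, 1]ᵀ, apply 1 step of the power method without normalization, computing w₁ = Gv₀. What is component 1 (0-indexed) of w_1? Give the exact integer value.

w1 = Gv₀ = (6·4 + 3·4 + 4·0 + 6·1; 5·4 + 6·4 + 7·0 + 3·1; 3·4 + 7·4 + 5·0 + 7·1; 2·4 + 5·4 + 4·0 + 3·1) = (42, 47, 47, 31)
The requested component of w1 is 47.

47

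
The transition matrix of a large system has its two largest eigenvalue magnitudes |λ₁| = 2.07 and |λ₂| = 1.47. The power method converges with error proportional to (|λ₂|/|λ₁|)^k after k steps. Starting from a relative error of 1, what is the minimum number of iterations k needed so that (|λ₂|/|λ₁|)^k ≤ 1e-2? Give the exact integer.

|λ₂/λ₁| = 1.47/2.07 = 0.71014
Need k ≥ ln(1e-2) / ln(0.71014) = -4.6052 / -0.3423 ≈ 13.454
Smallest integer k satisfying the bound: 14

14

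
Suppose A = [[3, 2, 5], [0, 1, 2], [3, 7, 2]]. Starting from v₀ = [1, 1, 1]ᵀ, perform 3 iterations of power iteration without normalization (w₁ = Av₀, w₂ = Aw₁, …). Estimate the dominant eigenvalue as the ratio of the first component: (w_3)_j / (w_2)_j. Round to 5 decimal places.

λ ≈ 7.46875

w1 = Av₀ = (3·1 + 2·1 + 5·1; 0·1 + 1·1 + 2·1; 3·1 + 7·1 + 2·1) = (10, 3, 12)
w2 = Aw1 = (3·10 + 2·3 + 5·12; 0·10 + 1·3 + 2·12; 3·10 + 7·3 + 2·12) = (96, 27, 75)
w3 = Aw2 = (717, 177, 627)
Ratio at component: 717 / 96 = 7.46875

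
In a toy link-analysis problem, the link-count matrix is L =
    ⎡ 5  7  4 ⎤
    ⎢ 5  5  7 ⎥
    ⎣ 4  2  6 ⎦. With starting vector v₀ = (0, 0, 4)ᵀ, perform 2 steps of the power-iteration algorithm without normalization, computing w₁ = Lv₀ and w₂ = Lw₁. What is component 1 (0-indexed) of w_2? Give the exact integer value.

w1 = Lv₀ = (5·0 + 7·0 + 4·4; 5·0 + 5·0 + 7·4; 4·0 + 2·0 + 6·4) = (16, 28, 24)
w2 = Lw1 = (5·16 + 7·28 + 4·24; 5·16 + 5·28 + 7·24; 4·16 + 2·28 + 6·24) = (372, 388, 264)
The requested component of w2 is 388.

388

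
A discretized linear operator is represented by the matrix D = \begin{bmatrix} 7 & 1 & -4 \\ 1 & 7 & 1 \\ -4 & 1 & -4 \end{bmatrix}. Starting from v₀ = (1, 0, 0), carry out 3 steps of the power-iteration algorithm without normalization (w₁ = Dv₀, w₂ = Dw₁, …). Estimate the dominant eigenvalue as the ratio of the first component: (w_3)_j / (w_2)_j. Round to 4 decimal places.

w1 = Dv₀ = (7·1 + 1·0 + (-4)·0; 1·1 + 7·0 + 1·0; (-4)·1 + 1·0 + (-4)·0) = (7, 1, -4)
w2 = Dw1 = (7·7 + 1·1 + (-4)·(-4); 1·7 + 7·1 + 1·(-4); (-4)·7 + 1·1 + (-4)·(-4)) = (66, 10, -11)
w3 = Dw2 = (516, 125, -210)
Ratio at component: 516 / 66 = 7.8182

λ ≈ 7.8182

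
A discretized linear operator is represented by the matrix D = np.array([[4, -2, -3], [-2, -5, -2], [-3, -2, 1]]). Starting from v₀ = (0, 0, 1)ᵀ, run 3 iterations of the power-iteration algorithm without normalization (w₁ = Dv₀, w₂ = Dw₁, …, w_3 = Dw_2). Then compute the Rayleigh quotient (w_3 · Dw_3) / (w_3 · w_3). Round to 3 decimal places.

w1 = Dv₀ = (4·0 + (-2)·0 + (-3)·1; (-2)·0 + (-5)·0 + (-2)·1; (-3)·0 + (-2)·0 + 1·1) = (-3, -2, 1)
w2 = Dw1 = (4·(-3) + (-2)·(-2) + (-3)·1; (-2)·(-3) + (-5)·(-2) + (-2)·1; (-3)·(-3) + (-2)·(-2) + 1·1) = (-11, 14, 14)
w3 = Dw2 = (-114, -76, 19)
Dw3 = (-361, 570, 513)
w3·Dw3 = (-114)·(-361) + (-76)·570 + 19·513 = 7581; w3·w3 = (-114)·(-114) + (-76)·(-76) + 19·19 = 19133
λ ≈ 7581/19133 = 0.396

λ ≈ 0.396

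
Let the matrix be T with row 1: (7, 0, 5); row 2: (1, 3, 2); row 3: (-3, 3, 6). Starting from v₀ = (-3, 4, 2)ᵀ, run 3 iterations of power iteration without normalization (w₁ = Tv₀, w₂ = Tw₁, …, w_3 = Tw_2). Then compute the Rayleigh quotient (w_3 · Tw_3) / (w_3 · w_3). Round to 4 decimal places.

w1 = Tv₀ = (7·(-3) + 0·4 + 5·2; 1·(-3) + 3·4 + 2·2; (-3)·(-3) + 3·4 + 6·2) = (-11, 13, 33)
w2 = Tw1 = (7·(-11) + 0·13 + 5·33; 1·(-11) + 3·13 + 2·33; (-3)·(-11) + 3·13 + 6·33) = (88, 94, 270)
w3 = Tw2 = (1966, 910, 1638)
Tw3 = (21952, 7972, 6660)
w3·Tw3 = 1966·21952 + 910·7972 + 1638·6660 = 61321232; w3·w3 = 1966·1966 + 910·910 + 1638·1638 = 7376300
λ ≈ 61321232/7376300 = 8.3133

8.3133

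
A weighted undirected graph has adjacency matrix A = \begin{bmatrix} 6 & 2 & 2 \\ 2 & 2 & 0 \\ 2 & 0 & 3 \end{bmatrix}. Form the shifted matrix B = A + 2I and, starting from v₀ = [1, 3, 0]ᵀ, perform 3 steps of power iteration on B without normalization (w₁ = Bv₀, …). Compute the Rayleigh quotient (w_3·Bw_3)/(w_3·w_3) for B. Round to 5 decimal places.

B = A + 2I has rows (8, 2, 2); (2, 4, 0); (2, 0, 5)
w1 = Bv₀ = (14, 14, 2)
w2 = Bw1 = (144, 84, 38)
w3 = Bw2 = (1396, 624, 478)
Bw3 = (13372, 5288, 5182)
w3·Bw3 = 24444020; w3·w3 = 2566676; μ ≈ 24444020/2566676 = 9.52361

9.52361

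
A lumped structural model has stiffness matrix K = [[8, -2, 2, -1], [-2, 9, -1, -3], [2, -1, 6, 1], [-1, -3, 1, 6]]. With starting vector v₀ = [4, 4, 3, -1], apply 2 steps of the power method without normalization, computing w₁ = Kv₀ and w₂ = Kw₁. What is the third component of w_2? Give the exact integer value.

141

w1 = Kv₀ = (8·4 + (-2)·4 + 2·3 + (-1)·(-1); (-2)·4 + 9·4 + (-1)·3 + (-3)·(-1); 2·4 + (-1)·4 + 6·3 + 1·(-1); (-1)·4 + (-3)·4 + 1·3 + 6·(-1)) = (31, 28, 21, -19)
w2 = Kw1 = (8·31 + (-2)·28 + 2·21 + (-1)·(-19); (-2)·31 + 9·28 + (-1)·21 + (-3)·(-19); 2·31 + (-1)·28 + 6·21 + 1·(-19); (-1)·31 + (-3)·28 + 1·21 + 6·(-19)) = (253, 226, 141, -208)
The requested component of w2 is 141.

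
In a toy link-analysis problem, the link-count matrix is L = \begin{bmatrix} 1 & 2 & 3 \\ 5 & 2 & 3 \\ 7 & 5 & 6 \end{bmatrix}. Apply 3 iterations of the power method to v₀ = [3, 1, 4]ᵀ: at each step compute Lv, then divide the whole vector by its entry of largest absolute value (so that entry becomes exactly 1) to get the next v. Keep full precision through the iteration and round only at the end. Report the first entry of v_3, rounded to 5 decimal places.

0.38963

Lv0 = (17.000000, 29.000000, 50.000000); divide by 50.000000 → v1 = (0.340000, 0.580000, 1.000000)
Lv1 = (4.500000, 5.860000, 11.280000); divide by 11.280000 → v2 = (0.398936, 0.519504, 1.000000)
Lv2 = (4.437943, 6.033688, 11.390071); divide by 11.390071 → v3 = (0.389633, 0.529732, 1.000000)
Requested entry of v3: 2503/6424 = 0.38963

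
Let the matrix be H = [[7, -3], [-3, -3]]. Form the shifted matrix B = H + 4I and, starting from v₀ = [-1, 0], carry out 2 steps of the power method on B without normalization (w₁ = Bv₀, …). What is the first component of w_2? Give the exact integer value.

-130

B = H + 4I has rows (11, -3); (-3, 1)
w1 = Bv₀ = (-11, 3)
w2 = Bw1 = (-130, 36)
Requested component of w2: -130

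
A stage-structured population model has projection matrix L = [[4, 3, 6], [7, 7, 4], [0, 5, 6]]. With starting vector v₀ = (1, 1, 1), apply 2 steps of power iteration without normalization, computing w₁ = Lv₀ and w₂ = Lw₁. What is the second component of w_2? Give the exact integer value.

261

w1 = Lv₀ = (13, 18, 11)
w2 = Lw1 = (172, 261, 156)
The requested component of w2 is 261.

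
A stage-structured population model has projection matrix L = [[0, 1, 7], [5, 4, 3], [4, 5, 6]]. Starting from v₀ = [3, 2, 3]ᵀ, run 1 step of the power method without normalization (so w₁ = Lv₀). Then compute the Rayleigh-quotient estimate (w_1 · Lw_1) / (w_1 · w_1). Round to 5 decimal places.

w1 = Lv₀ = (0·3 + 1·2 + 7·3; 5·3 + 4·2 + 3·3; 4·3 + 5·2 + 6·3) = (23, 32, 40)
Lw1 = (312, 363, 492)
w1·Lw1 = 23·312 + 32·363 + 40·492 = 38472; w1·w1 = 23·23 + 32·32 + 40·40 = 3153
λ ≈ 38472/3153 = 12.20171

12.20171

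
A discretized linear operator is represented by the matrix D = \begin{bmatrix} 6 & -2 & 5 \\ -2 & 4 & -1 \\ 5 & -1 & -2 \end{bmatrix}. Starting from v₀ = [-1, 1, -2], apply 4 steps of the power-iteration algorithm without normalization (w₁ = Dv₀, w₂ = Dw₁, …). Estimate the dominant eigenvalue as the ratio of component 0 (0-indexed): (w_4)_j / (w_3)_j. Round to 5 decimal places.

λ ≈ 8.85997

w1 = Dv₀ = (-18, 8, -2)
w2 = Dw1 = (-134, 70, -94)
w3 = Dw2 = (-1414, 642, -552)
w4 = Dw3 = (-12528, 5948, -6608)
Ratio at component: -12528 / -1414 = 8.85997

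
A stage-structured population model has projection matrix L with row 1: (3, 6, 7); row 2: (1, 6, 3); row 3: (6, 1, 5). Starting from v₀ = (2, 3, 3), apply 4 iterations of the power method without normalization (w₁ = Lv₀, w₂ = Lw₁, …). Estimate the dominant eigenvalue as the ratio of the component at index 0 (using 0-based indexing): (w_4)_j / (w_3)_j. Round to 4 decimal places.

12.4593

w1 = Lv₀ = (45, 29, 30)
w2 = Lw1 = (519, 309, 449)
w3 = Lw2 = (6554, 3720, 5668)
w4 = Lw3 = (81658, 45878, 71384)
Ratio at component: 81658 / 6554 = 12.4593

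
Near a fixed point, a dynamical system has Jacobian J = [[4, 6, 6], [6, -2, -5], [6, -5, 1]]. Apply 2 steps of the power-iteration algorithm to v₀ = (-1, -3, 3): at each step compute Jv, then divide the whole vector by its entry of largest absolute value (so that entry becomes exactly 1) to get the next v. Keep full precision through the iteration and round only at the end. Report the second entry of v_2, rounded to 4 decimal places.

-0.8571

Jv0 = (-4.00000, -15.00000, 12.00000); divide by -15.00000 → v1 = (0.26667, 1.00000, -0.80000)
Jv1 = (2.26667, 3.60000, -4.20000); divide by -4.20000 → v2 = (-0.53968, -0.85714, 1.00000)
Requested entry of v2: -54/63 = -0.8571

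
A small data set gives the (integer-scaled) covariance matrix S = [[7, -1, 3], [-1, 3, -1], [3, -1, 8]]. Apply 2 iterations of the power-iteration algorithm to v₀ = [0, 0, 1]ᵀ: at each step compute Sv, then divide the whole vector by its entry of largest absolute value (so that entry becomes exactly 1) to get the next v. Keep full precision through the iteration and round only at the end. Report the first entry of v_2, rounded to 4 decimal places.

0.6216

Sv0 = (3.00000, -1.00000, 8.00000); divide by 8.00000 → v1 = (0.37500, -0.12500, 1.00000)
Sv1 = (5.75000, -1.75000, 9.25000); divide by 9.25000 → v2 = (0.62162, -0.18919, 1.00000)
Requested entry of v2: 46/74 = 0.6216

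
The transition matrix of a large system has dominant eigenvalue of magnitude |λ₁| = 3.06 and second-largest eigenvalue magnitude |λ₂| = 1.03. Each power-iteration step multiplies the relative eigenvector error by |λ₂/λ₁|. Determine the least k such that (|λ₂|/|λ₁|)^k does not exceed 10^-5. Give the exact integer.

11

|λ₂/λ₁| = 1.03/3.06 = 0.33660
Need k ≥ ln(10^-5) / ln(0.33660) = -11.5129 / -1.0889 ≈ 10.573
Smallest integer k satisfying the bound: 11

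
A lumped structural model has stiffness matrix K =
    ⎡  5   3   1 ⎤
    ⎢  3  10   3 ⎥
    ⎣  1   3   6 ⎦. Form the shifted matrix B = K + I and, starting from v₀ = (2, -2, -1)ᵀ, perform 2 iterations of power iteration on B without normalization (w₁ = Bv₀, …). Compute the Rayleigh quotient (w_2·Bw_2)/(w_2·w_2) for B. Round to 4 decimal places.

B = K + I has rows (6, 3, 1); (3, 11, 3); (1, 3, 7)
w1 = Bv₀ = (5, -19, -11)
w2 = Bw1 = (-38, -227, -129)
Bw2 = (-1038, -2998, -1622)
w2·Bw2 = 929228; w2·w2 = 69614; μ ≈ 929228/69614 = 13.3483

13.3483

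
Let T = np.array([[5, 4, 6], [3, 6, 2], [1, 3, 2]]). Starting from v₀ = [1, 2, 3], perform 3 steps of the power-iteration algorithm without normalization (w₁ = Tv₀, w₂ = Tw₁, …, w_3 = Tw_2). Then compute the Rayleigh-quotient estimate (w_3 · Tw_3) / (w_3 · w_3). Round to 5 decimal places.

10.63738

w1 = Tv₀ = (31, 21, 13)
w2 = Tw1 = (317, 245, 120)
w3 = Tw2 = (3285, 2661, 1292)
Tw3 = (34821, 28405, 13852)
w3·Tw3 = 3285·34821 + 2661·28405 + 1292·13852 = 207869474; w3·w3 = 3285·3285 + 2661·2661 + 1292·1292 = 19541410
λ ≈ 207869474/19541410 = 10.63738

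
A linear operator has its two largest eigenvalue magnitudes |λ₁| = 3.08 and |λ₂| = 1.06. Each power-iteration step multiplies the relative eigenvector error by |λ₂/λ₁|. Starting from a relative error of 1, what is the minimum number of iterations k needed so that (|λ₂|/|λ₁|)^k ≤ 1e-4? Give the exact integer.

9

|λ₂/λ₁| = 1.06/3.08 = 0.34416
Need k ≥ ln(1e-4) / ln(0.34416) = -9.2103 / -1.0667 ≈ 8.635
Smallest integer k satisfying the bound: 9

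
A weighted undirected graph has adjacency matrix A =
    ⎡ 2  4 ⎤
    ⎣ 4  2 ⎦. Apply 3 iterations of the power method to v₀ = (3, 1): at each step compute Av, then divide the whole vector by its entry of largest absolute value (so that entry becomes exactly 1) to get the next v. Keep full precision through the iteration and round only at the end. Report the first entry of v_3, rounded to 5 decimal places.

0.96364

Av0 = (10.000000, 14.000000); divide by 14.000000 → v1 = (0.714286, 1.000000)
Av1 = (5.428571, 4.857143); divide by 5.428571 → v2 = (1.000000, 0.894737)
Av2 = (5.578947, 5.789474); divide by 5.789474 → v3 = (0.963636, 1.000000)
Requested entry of v3: 424/440 = 0.96364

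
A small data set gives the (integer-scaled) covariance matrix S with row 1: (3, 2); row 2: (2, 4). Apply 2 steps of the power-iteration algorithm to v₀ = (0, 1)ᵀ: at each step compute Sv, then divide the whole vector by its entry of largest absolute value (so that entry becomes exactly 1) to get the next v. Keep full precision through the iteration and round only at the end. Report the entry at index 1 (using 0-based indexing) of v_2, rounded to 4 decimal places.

1.0000

Sv0 = (2.00000, 4.00000); divide by 4.00000 → v1 = (0.50000, 1.00000)
Sv1 = (3.50000, 5.00000); divide by 5.00000 → v2 = (0.70000, 1.00000)
Requested entry of v2: 20/20 = 1.0000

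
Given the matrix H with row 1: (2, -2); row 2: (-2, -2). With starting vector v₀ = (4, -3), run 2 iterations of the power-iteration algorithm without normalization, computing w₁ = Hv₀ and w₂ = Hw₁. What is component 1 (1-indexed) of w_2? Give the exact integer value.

32

w1 = Hv₀ = (2·4 + (-2)·(-3); (-2)·4 + (-2)·(-3)) = (14, -2)
w2 = Hw1 = (2·14 + (-2)·(-2); (-2)·14 + (-2)·(-2)) = (32, -24)
The requested component of w2 is 32.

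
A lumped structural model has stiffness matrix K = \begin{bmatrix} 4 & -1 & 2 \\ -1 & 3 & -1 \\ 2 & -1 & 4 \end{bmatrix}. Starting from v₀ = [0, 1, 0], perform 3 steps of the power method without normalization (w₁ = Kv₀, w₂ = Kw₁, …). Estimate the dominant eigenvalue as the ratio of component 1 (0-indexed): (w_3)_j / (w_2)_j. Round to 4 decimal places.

w1 = Kv₀ = (4·0 + (-1)·1 + 2·0; (-1)·0 + 3·1 + (-1)·0; 2·0 + (-1)·1 + 4·0) = (-1, 3, -1)
w2 = Kw1 = (4·(-1) + (-1)·3 + 2·(-1); (-1)·(-1) + 3·3 + (-1)·(-1); 2·(-1) + (-1)·3 + 4·(-1)) = (-9, 11, -9)
w3 = Kw2 = (-65, 51, -65)
Ratio at component: 51 / 11 = 4.6364

λ ≈ 4.6364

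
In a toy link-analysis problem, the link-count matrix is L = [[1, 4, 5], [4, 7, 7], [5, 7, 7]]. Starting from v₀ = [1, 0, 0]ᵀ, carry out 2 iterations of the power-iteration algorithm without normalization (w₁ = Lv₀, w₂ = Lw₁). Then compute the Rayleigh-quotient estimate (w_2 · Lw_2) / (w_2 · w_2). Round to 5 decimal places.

16.58647

w1 = Lv₀ = (1·1 + 4·0 + 5·0; 4·1 + 7·0 + 7·0; 5·1 + 7·0 + 7·0) = (1, 4, 5)
w2 = Lw1 = (1·1 + 4·4 + 5·5; 4·1 + 7·4 + 7·5; 5·1 + 7·4 + 7·5) = (42, 67, 68)
Lw2 = (650, 1113, 1155)
w2·Lw2 = 42·650 + 67·1113 + 68·1155 = 180411; w2·w2 = 42·42 + 67·67 + 68·68 = 10877
λ ≈ 180411/10877 = 16.58647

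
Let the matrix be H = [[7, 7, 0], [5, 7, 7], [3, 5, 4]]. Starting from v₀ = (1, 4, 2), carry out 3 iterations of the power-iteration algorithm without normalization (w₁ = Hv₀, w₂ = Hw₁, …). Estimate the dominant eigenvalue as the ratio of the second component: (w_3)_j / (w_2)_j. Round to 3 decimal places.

w1 = Hv₀ = (7·1 + 7·4 + 0·2; 5·1 + 7·4 + 7·2; 3·1 + 5·4 + 4·2) = (35, 47, 31)
w2 = Hw1 = (7·35 + 7·47 + 0·31; 5·35 + 7·47 + 7·31; 3·35 + 5·47 + 4·31) = (574, 721, 464)
w3 = Hw2 = (9065, 11165, 7183)
Ratio at component: 11165 / 721 = 15.485

λ ≈ 15.485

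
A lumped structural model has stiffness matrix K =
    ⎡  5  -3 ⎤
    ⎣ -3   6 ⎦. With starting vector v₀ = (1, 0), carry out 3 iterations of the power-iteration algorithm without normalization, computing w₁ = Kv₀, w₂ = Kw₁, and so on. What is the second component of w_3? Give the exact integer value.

-300

w1 = Kv₀ = (5·1 + (-3)·0; (-3)·1 + 6·0) = (5, -3)
w2 = Kw1 = (5·5 + (-3)·(-3); (-3)·5 + 6·(-3)) = (34, -33)
w3 = Kw2 = (269, -300)
The requested component of w3 is -300.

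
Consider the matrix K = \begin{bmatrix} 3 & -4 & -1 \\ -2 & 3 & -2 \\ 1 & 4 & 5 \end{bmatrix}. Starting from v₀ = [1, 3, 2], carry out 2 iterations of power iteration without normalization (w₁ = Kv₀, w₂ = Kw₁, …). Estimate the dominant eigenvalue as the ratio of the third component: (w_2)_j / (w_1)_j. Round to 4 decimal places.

λ ≈ 5.0435

w1 = Kv₀ = (-11, 3, 23)
w2 = Kw1 = (-68, -15, 116)
Ratio at component: 116 / 23 = 5.0435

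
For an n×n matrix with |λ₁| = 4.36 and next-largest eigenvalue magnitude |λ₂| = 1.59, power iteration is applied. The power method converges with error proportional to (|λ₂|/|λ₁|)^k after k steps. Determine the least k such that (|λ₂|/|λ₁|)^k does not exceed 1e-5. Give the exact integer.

12

|λ₂/λ₁| = 1.59/4.36 = 0.36468
Need k ≥ ln(1e-5) / ln(0.36468) = -11.5129 / -1.0087 ≈ 11.413
Smallest integer k satisfying the bound: 12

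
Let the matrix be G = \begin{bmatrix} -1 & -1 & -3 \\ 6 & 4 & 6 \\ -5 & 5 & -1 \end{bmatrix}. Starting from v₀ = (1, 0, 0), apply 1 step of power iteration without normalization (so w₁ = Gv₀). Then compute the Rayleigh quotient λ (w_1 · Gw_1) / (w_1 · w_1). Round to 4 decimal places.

w1 = Gv₀ = ((-1)·1 + (-1)·0 + (-3)·0; 6·1 + 4·0 + 6·0; (-5)·1 + 5·0 + (-1)·0) = (-1, 6, -5)
Gw1 = (10, -12, 40)
w1·Gw1 = (-1)·10 + 6·(-12) + (-5)·40 = -282; w1·w1 = (-1)·(-1) + 6·6 + (-5)·(-5) = 62
λ ≈ -282/62 = -4.5484

λ ≈ -4.5484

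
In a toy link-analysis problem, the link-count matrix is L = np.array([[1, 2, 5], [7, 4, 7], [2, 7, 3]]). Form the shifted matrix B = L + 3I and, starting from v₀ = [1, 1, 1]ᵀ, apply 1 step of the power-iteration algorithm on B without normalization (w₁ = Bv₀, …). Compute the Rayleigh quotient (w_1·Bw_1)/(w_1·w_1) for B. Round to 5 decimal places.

15.96569

B = L + 3I has rows (4, 2, 5); (7, 7, 7); (2, 7, 6)
w1 = Bv₀ = (4·1 + 2·1 + 5·1; 7·1 + 7·1 + 7·1; 2·1 + 7·1 + 6·1) = (11, 21, 15)
Bw1 = (161, 329, 259)
w1·Bw1 = 12565; w1·w1 = 787; μ ≈ 12565/787 = 15.96569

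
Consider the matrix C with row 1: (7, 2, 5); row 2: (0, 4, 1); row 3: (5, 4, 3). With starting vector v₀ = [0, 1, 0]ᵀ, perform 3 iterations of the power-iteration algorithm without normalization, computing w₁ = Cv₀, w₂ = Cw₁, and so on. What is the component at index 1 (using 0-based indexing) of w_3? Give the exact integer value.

w1 = Cv₀ = (7·0 + 2·1 + 5·0; 0·0 + 4·1 + 1·0; 5·0 + 4·1 + 3·0) = (2, 4, 4)
w2 = Cw1 = (7·2 + 2·4 + 5·4; 0·2 + 4·4 + 1·4; 5·2 + 4·4 + 3·4) = (42, 20, 38)
w3 = Cw2 = (524, 118, 404)
The requested component of w3 is 118.

118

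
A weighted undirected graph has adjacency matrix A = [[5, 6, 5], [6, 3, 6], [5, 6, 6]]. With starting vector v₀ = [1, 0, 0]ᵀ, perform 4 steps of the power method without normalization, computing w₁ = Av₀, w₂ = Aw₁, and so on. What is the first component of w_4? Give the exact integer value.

21761

w1 = Av₀ = (5·1 + 6·0 + 5·0; 6·1 + 3·0 + 6·0; 5·1 + 6·0 + 6·0) = (5, 6, 5)
w2 = Aw1 = (5·5 + 6·6 + 5·5; 6·5 + 3·6 + 6·5; 5·5 + 6·6 + 6·5) = (86, 78, 91)
w3 = Aw2 = (1353, 1296, 1444)
w4 = Aw3 = (21761, 20670, 23205)
The requested component of w4 is 21761.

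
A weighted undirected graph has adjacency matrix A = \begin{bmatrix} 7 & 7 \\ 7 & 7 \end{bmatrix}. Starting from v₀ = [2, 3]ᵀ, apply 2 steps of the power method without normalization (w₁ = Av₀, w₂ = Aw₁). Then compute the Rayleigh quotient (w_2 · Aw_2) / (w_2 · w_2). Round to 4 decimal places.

14.0000

w1 = Av₀ = (7·2 + 7·3; 7·2 + 7·3) = (35, 35)
w2 = Aw1 = (7·35 + 7·35; 7·35 + 7·35) = (490, 490)
Aw2 = (6860, 6860)
w2·Aw2 = 490·6860 + 490·6860 = 6722800; w2·w2 = 490·490 + 490·490 = 480200
λ ≈ 6722800/480200 = 14.0000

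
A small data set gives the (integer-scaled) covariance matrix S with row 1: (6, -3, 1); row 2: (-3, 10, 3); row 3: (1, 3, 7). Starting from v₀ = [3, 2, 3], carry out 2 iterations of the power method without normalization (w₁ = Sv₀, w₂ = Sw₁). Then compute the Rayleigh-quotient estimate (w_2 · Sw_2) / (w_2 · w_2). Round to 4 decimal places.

10.7378

w1 = Sv₀ = (6·3 + (-3)·2 + 1·3; (-3)·3 + 10·2 + 3·3; 1·3 + 3·2 + 7·3) = (15, 20, 30)
w2 = Sw1 = (6·15 + (-3)·20 + 1·30; (-3)·15 + 10·20 + 3·30; 1·15 + 3·20 + 7·30) = (60, 245, 285)
Sw2 = (-90, 3125, 2790)
w2·Sw2 = 60·(-90) + 245·3125 + 285·2790 = 1555375; w2·w2 = 60·60 + 245·245 + 285·285 = 144850
λ ≈ 1555375/144850 = 10.7378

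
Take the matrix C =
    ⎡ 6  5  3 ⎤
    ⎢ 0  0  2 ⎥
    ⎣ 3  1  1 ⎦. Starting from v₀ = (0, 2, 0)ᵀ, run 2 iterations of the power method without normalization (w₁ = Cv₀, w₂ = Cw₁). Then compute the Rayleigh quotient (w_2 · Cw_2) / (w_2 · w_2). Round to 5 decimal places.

7.69755

w1 = Cv₀ = (10, 0, 2)
w2 = Cw1 = (66, 4, 32)
Cw2 = (512, 64, 234)
w2·Cw2 = 66·512 + 4·64 + 32·234 = 41536; w2·w2 = 66·66 + 4·4 + 32·32 = 5396
λ ≈ 41536/5396 = 7.69755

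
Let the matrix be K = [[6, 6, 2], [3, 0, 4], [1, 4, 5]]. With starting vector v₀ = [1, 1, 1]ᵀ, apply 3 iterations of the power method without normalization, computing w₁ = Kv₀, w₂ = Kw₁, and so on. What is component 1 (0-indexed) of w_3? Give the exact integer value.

w1 = Kv₀ = (14, 7, 10)
w2 = Kw1 = (146, 82, 92)
w3 = Kw2 = (1552, 806, 934)
The requested component of w3 is 806.

806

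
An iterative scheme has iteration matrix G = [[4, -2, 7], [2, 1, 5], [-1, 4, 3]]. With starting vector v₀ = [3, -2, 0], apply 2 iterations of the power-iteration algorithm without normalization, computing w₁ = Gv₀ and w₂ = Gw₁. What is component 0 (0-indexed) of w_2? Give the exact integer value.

-21

w1 = Gv₀ = (4·3 + (-2)·(-2) + 7·0; 2·3 + 1·(-2) + 5·0; (-1)·3 + 4·(-2) + 3·0) = (16, 4, -11)
w2 = Gw1 = (4·16 + (-2)·4 + 7·(-11); 2·16 + 1·4 + 5·(-11); (-1)·16 + 4·4 + 3·(-11)) = (-21, -19, -33)
The requested component of w2 is -21.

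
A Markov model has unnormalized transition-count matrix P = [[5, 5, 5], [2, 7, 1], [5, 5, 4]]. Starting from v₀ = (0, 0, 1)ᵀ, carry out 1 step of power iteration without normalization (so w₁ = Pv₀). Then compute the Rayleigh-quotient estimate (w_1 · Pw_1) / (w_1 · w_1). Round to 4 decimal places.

λ ≈ 10.8333

w1 = Pv₀ = (5, 1, 4)
Pw1 = (50, 21, 46)
w1·Pw1 = 5·50 + 1·21 + 4·46 = 455; w1·w1 = 5·5 + 1·1 + 4·4 = 42
λ ≈ 455/42 = 10.8333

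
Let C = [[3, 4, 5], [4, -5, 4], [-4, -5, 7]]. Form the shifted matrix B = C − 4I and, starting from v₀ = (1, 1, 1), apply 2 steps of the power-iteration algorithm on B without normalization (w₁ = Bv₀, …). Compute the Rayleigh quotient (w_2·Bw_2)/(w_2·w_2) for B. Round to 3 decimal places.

B = C − 4I has rows (-1, 4, 5); (4, -9, 4); (-4, -5, 3)
w1 = Bv₀ = ((-1)·1 + 4·1 + 5·1; 4·1 + (-9)·1 + 4·1; (-4)·1 + (-5)·1 + 3·1) = (8, -1, -6)
w2 = Bw1 = ((-1)·8 + 4·(-1) + 5·(-6); 4·8 + (-9)·(-1) + 4·(-6); (-4)·8 + (-5)·(-1) + 3·(-6)) = (-42, 17, -45)
Bw2 = (-115, -501, -52)
w2·Bw2 = -1347; w2·w2 = 4078; μ ≈ -1347/4078 = -0.330

μ ≈ -0.330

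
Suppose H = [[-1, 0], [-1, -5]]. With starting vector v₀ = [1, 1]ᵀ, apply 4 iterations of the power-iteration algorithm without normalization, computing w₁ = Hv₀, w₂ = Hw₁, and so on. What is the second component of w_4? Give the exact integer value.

w1 = Hv₀ = ((-1)·1 + 0·1; (-1)·1 + (-5)·1) = (-1, -6)
w2 = Hw1 = ((-1)·(-1) + 0·(-6); (-1)·(-1) + (-5)·(-6)) = (1, 31)
w3 = Hw2 = (-1, -156)
w4 = Hw3 = (1, 781)
The requested component of w4 is 781.

781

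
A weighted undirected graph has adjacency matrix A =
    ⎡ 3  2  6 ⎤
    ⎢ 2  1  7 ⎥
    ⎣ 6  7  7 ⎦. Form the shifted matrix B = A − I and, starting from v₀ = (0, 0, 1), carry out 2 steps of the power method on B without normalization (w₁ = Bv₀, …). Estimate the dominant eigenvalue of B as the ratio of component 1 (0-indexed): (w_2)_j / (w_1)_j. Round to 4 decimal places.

μ ≈ 7.7143

B = A − I has rows (2, 2, 6); (2, 0, 7); (6, 7, 6)
w1 = Bv₀ = (2·0 + 2·0 + 6·1; 2·0 + 0·0 + 7·1; 6·0 + 7·0 + 6·1) = (6, 7, 6)
w2 = Bw1 = (2·6 + 2·7 + 6·6; 2·6 + 0·7 + 7·6; 6·6 + 7·7 + 6·6) = (62, 54, 121)
Ratio: 54/7 = 7.7143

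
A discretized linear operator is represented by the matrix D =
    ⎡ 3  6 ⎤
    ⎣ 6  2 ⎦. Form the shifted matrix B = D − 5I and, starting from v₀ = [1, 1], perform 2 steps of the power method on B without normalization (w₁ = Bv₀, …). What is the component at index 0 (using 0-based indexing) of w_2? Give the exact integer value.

B = D − 5I has rows (-2, 6); (6, -3)
w1 = Bv₀ = ((-2)·1 + 6·1; 6·1 + (-3)·1) = (4, 3)
w2 = Bw1 = ((-2)·4 + 6·3; 6·4 + (-3)·3) = (10, 15)
Requested component of w2: 10

10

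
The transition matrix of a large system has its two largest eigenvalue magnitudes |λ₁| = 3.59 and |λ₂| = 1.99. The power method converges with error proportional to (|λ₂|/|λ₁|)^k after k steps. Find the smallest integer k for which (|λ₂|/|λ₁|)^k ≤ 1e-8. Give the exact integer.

|λ₂/λ₁| = 1.99/3.59 = 0.55432
Need k ≥ ln(1e-8) / ln(0.55432) = -18.4207 / -0.5900 ≈ 31.221
Smallest integer k satisfying the bound: 32

32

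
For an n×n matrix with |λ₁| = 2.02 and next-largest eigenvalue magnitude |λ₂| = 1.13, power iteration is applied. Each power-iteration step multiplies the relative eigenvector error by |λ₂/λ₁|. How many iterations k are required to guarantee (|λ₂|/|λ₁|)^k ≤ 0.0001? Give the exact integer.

|λ₂/λ₁| = 1.13/2.02 = 0.55941
Need k ≥ ln(0.0001) / ln(0.55941) = -9.2103 / -0.5809 ≈ 15.856
Smallest integer k satisfying the bound: 16

16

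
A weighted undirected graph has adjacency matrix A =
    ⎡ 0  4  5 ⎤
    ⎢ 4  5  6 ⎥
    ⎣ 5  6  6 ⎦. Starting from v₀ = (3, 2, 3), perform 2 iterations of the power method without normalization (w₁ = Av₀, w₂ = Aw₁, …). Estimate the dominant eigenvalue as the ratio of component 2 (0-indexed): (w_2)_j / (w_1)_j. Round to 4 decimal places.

λ ≈ 13.8889

w1 = Av₀ = (0·3 + 4·2 + 5·3; 4·3 + 5·2 + 6·3; 5·3 + 6·2 + 6·3) = (23, 40, 45)
w2 = Aw1 = (0·23 + 4·40 + 5·45; 4·23 + 5·40 + 6·45; 5·23 + 6·40 + 6·45) = (385, 562, 625)
Ratio at component: 625 / 45 = 13.8889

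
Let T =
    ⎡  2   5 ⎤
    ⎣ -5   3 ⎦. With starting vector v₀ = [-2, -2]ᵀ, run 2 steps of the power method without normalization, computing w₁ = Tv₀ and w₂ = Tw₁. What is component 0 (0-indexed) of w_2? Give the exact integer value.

-8

w1 = Tv₀ = (-14, 4)
w2 = Tw1 = (-8, 82)
The requested component of w2 is -8.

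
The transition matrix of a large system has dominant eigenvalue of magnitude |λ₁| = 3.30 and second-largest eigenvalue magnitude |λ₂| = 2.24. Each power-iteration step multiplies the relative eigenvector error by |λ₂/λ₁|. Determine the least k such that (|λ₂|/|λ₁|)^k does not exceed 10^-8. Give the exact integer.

48

|λ₂/λ₁| = 2.24/3.30 = 0.67879
Need k ≥ ln(10^-8) / ln(0.67879) = -18.4207 / -0.3874 ≈ 47.544
Smallest integer k satisfying the bound: 48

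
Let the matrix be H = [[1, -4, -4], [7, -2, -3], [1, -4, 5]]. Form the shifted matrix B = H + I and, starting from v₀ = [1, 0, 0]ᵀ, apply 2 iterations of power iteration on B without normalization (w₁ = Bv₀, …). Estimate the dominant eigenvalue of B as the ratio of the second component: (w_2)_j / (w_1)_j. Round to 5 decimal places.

0.57143

B = H + I has rows (2, -4, -4); (7, -1, -3); (1, -4, 6)
w1 = Bv₀ = (2·1 + (-4)·0 + (-4)·0; 7·1 + (-1)·0 + (-3)·0; 1·1 + (-4)·0 + 6·0) = (2, 7, 1)
w2 = Bw1 = (2·2 + (-4)·7 + (-4)·1; 7·2 + (-1)·7 + (-3)·1; 1·2 + (-4)·7 + 6·1) = (-28, 4, -20)
Ratio: 4/7 = 0.57143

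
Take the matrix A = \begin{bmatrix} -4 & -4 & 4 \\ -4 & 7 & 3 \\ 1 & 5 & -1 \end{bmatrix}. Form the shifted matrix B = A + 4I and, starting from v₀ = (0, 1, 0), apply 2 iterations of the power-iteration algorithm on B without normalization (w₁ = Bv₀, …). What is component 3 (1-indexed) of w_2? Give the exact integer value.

66

B = A + 4I has rows (0, -4, 4); (-4, 11, 3); (1, 5, 3)
w1 = Bv₀ = (0·0 + (-4)·1 + 4·0; (-4)·0 + 11·1 + 3·0; 1·0 + 5·1 + 3·0) = (-4, 11, 5)
w2 = Bw1 = (0·(-4) + (-4)·11 + 4·5; (-4)·(-4) + 11·11 + 3·5; 1·(-4) + 5·11 + 3·5) = (-24, 152, 66)
Requested component of w2: 66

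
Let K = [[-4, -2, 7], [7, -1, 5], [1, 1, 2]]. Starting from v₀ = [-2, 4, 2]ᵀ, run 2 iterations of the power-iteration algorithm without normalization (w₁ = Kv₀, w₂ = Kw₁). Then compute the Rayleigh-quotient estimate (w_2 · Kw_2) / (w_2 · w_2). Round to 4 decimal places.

w1 = Kv₀ = (14, -8, 6)
w2 = Kw1 = (2, 136, 18)
Kw2 = (-154, -32, 174)
w2·Kw2 = 2·(-154) + 136·(-32) + 18·174 = -1528; w2·w2 = 2·2 + 136·136 + 18·18 = 18824
λ ≈ -1528/18824 = -0.0812

λ ≈ -0.0812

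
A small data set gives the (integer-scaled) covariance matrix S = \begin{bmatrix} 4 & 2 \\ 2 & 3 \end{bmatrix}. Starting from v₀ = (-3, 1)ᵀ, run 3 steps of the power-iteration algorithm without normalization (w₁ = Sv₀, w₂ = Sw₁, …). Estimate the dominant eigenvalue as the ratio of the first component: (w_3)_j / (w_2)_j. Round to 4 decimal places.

w1 = Sv₀ = (4·(-3) + 2·1; 2·(-3) + 3·1) = (-10, -3)
w2 = Sw1 = (4·(-10) + 2·(-3); 2·(-10) + 3·(-3)) = (-46, -29)
w3 = Sw2 = (-242, -179)
Ratio at component: -242 / -46 = 5.2609

5.2609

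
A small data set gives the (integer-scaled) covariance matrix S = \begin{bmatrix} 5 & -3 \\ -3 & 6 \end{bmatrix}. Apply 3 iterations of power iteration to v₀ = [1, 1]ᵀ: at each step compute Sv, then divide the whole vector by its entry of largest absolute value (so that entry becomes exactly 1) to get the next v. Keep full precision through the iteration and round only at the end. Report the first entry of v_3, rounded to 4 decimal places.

-0.4493

Sv0 = (2.00000, 3.00000); divide by 3.00000 → v1 = (0.66667, 1.00000)
Sv1 = (0.33333, 4.00000); divide by 4.00000 → v2 = (0.08333, 1.00000)
Sv2 = (-2.58333, 5.75000); divide by 5.75000 → v3 = (-0.44928, 1.00000)
Requested entry of v3: -31/69 = -0.4493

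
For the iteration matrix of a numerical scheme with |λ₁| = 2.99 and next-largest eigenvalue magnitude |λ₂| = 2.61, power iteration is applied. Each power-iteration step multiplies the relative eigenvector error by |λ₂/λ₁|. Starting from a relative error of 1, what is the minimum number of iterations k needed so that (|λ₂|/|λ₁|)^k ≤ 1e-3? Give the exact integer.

51

|λ₂/λ₁| = 2.61/2.99 = 0.87291
Need k ≥ ln(1e-3) / ln(0.87291) = -6.9078 / -0.1359 ≈ 50.821
Smallest integer k satisfying the bound: 51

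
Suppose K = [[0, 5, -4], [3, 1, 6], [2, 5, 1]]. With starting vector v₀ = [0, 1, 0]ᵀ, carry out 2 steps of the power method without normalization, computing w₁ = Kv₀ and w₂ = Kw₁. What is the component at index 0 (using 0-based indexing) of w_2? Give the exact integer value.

-15

w1 = Kv₀ = (5, 1, 5)
w2 = Kw1 = (-15, 46, 20)
The requested component of w2 is -15.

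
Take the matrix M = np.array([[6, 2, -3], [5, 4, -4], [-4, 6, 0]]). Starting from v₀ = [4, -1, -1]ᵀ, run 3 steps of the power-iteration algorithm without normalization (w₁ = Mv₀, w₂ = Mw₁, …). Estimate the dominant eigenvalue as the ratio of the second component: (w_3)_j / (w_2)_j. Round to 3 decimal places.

w1 = Mv₀ = (6·4 + 2·(-1) + (-3)·(-1); 5·4 + 4·(-1) + (-4)·(-1); (-4)·4 + 6·(-1) + 0·(-1)) = (25, 20, -22)
w2 = Mw1 = (6·25 + 2·20 + (-3)·(-22); 5·25 + 4·20 + (-4)·(-22); (-4)·25 + 6·20 + 0·(-22)) = (256, 293, 20)
w3 = Mw2 = (2062, 2372, 734)
Ratio at component: 2372 / 293 = 8.096

8.096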